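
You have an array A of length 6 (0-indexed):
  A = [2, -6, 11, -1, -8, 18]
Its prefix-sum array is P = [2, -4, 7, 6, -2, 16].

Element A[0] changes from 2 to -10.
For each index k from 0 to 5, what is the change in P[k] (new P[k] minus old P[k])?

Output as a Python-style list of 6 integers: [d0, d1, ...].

Element change: A[0] 2 -> -10, delta = -12
For k < 0: P[k] unchanged, delta_P[k] = 0
For k >= 0: P[k] shifts by exactly -12
Delta array: [-12, -12, -12, -12, -12, -12]

Answer: [-12, -12, -12, -12, -12, -12]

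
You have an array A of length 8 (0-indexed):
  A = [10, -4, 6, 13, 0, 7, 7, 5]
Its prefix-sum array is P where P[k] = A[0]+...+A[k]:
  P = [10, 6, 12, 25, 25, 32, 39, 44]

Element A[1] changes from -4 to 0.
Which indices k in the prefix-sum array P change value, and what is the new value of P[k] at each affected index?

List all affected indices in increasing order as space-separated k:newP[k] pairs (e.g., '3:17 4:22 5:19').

P[k] = A[0] + ... + A[k]
P[k] includes A[1] iff k >= 1
Affected indices: 1, 2, ..., 7; delta = 4
  P[1]: 6 + 4 = 10
  P[2]: 12 + 4 = 16
  P[3]: 25 + 4 = 29
  P[4]: 25 + 4 = 29
  P[5]: 32 + 4 = 36
  P[6]: 39 + 4 = 43
  P[7]: 44 + 4 = 48

Answer: 1:10 2:16 3:29 4:29 5:36 6:43 7:48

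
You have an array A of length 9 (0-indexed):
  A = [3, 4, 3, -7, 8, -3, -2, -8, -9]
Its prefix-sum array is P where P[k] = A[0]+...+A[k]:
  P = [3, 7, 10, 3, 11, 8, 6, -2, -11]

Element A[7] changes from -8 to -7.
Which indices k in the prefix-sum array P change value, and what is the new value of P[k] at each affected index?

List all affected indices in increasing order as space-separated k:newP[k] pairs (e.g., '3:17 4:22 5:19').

Answer: 7:-1 8:-10

Derivation:
P[k] = A[0] + ... + A[k]
P[k] includes A[7] iff k >= 7
Affected indices: 7, 8, ..., 8; delta = 1
  P[7]: -2 + 1 = -1
  P[8]: -11 + 1 = -10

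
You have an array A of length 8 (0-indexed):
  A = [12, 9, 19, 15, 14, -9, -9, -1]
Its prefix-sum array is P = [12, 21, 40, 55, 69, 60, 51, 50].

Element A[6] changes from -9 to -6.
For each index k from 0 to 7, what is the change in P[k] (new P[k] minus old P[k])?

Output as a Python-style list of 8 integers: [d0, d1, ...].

Element change: A[6] -9 -> -6, delta = 3
For k < 6: P[k] unchanged, delta_P[k] = 0
For k >= 6: P[k] shifts by exactly 3
Delta array: [0, 0, 0, 0, 0, 0, 3, 3]

Answer: [0, 0, 0, 0, 0, 0, 3, 3]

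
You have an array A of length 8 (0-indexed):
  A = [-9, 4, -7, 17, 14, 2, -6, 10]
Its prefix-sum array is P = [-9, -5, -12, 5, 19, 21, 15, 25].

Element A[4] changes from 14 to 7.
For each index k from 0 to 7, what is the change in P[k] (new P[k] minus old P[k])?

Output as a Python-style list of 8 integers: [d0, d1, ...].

Answer: [0, 0, 0, 0, -7, -7, -7, -7]

Derivation:
Element change: A[4] 14 -> 7, delta = -7
For k < 4: P[k] unchanged, delta_P[k] = 0
For k >= 4: P[k] shifts by exactly -7
Delta array: [0, 0, 0, 0, -7, -7, -7, -7]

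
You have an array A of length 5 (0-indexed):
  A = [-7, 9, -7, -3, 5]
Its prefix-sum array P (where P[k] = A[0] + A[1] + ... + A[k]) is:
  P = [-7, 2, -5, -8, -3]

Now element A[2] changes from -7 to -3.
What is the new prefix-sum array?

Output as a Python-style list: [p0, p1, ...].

Answer: [-7, 2, -1, -4, 1]

Derivation:
Change: A[2] -7 -> -3, delta = 4
P[k] for k < 2: unchanged (A[2] not included)
P[k] for k >= 2: shift by delta = 4
  P[0] = -7 + 0 = -7
  P[1] = 2 + 0 = 2
  P[2] = -5 + 4 = -1
  P[3] = -8 + 4 = -4
  P[4] = -3 + 4 = 1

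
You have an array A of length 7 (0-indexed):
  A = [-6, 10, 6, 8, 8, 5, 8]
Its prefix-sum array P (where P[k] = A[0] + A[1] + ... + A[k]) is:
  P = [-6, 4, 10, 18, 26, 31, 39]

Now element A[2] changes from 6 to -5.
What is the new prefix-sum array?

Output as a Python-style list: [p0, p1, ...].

Answer: [-6, 4, -1, 7, 15, 20, 28]

Derivation:
Change: A[2] 6 -> -5, delta = -11
P[k] for k < 2: unchanged (A[2] not included)
P[k] for k >= 2: shift by delta = -11
  P[0] = -6 + 0 = -6
  P[1] = 4 + 0 = 4
  P[2] = 10 + -11 = -1
  P[3] = 18 + -11 = 7
  P[4] = 26 + -11 = 15
  P[5] = 31 + -11 = 20
  P[6] = 39 + -11 = 28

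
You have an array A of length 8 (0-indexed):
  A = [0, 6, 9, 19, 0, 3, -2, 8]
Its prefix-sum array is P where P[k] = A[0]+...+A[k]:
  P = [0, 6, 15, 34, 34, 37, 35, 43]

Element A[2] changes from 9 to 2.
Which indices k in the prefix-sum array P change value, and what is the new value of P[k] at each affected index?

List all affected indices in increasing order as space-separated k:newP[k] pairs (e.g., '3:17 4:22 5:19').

Answer: 2:8 3:27 4:27 5:30 6:28 7:36

Derivation:
P[k] = A[0] + ... + A[k]
P[k] includes A[2] iff k >= 2
Affected indices: 2, 3, ..., 7; delta = -7
  P[2]: 15 + -7 = 8
  P[3]: 34 + -7 = 27
  P[4]: 34 + -7 = 27
  P[5]: 37 + -7 = 30
  P[6]: 35 + -7 = 28
  P[7]: 43 + -7 = 36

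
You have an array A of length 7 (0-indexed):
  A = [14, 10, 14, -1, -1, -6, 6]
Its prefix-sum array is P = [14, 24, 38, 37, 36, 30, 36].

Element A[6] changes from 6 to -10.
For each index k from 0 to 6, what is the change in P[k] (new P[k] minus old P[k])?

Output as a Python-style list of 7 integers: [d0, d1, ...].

Element change: A[6] 6 -> -10, delta = -16
For k < 6: P[k] unchanged, delta_P[k] = 0
For k >= 6: P[k] shifts by exactly -16
Delta array: [0, 0, 0, 0, 0, 0, -16]

Answer: [0, 0, 0, 0, 0, 0, -16]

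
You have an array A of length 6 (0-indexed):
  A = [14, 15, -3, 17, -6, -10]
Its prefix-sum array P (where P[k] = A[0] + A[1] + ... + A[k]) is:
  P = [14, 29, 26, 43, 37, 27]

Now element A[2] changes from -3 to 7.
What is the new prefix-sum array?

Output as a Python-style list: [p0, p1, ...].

Change: A[2] -3 -> 7, delta = 10
P[k] for k < 2: unchanged (A[2] not included)
P[k] for k >= 2: shift by delta = 10
  P[0] = 14 + 0 = 14
  P[1] = 29 + 0 = 29
  P[2] = 26 + 10 = 36
  P[3] = 43 + 10 = 53
  P[4] = 37 + 10 = 47
  P[5] = 27 + 10 = 37

Answer: [14, 29, 36, 53, 47, 37]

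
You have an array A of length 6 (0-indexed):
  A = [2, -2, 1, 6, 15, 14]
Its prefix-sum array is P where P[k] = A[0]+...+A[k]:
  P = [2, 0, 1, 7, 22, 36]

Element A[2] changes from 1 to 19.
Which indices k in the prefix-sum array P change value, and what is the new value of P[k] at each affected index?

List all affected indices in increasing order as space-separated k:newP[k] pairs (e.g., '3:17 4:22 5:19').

Answer: 2:19 3:25 4:40 5:54

Derivation:
P[k] = A[0] + ... + A[k]
P[k] includes A[2] iff k >= 2
Affected indices: 2, 3, ..., 5; delta = 18
  P[2]: 1 + 18 = 19
  P[3]: 7 + 18 = 25
  P[4]: 22 + 18 = 40
  P[5]: 36 + 18 = 54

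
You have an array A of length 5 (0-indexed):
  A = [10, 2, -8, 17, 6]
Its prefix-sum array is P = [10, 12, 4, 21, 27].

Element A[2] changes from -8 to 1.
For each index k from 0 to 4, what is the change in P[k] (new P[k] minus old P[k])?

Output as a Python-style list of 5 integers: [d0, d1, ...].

Answer: [0, 0, 9, 9, 9]

Derivation:
Element change: A[2] -8 -> 1, delta = 9
For k < 2: P[k] unchanged, delta_P[k] = 0
For k >= 2: P[k] shifts by exactly 9
Delta array: [0, 0, 9, 9, 9]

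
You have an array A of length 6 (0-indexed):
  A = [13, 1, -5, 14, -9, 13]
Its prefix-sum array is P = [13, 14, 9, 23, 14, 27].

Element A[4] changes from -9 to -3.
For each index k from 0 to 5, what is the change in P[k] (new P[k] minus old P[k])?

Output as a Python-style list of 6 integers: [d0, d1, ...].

Element change: A[4] -9 -> -3, delta = 6
For k < 4: P[k] unchanged, delta_P[k] = 0
For k >= 4: P[k] shifts by exactly 6
Delta array: [0, 0, 0, 0, 6, 6]

Answer: [0, 0, 0, 0, 6, 6]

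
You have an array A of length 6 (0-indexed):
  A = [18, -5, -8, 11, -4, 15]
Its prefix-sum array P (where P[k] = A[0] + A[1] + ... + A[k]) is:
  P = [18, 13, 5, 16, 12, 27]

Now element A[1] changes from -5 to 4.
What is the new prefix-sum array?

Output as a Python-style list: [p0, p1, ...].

Change: A[1] -5 -> 4, delta = 9
P[k] for k < 1: unchanged (A[1] not included)
P[k] for k >= 1: shift by delta = 9
  P[0] = 18 + 0 = 18
  P[1] = 13 + 9 = 22
  P[2] = 5 + 9 = 14
  P[3] = 16 + 9 = 25
  P[4] = 12 + 9 = 21
  P[5] = 27 + 9 = 36

Answer: [18, 22, 14, 25, 21, 36]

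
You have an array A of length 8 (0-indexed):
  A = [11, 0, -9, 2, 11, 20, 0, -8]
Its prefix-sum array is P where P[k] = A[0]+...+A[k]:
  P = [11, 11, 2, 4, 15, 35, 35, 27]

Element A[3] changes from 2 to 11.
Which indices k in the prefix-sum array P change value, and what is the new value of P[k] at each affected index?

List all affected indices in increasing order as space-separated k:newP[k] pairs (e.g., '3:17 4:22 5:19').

P[k] = A[0] + ... + A[k]
P[k] includes A[3] iff k >= 3
Affected indices: 3, 4, ..., 7; delta = 9
  P[3]: 4 + 9 = 13
  P[4]: 15 + 9 = 24
  P[5]: 35 + 9 = 44
  P[6]: 35 + 9 = 44
  P[7]: 27 + 9 = 36

Answer: 3:13 4:24 5:44 6:44 7:36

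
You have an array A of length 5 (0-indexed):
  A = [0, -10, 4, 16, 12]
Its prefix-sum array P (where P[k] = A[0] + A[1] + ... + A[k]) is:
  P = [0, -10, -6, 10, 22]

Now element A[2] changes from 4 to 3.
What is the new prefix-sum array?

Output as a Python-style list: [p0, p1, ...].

Change: A[2] 4 -> 3, delta = -1
P[k] for k < 2: unchanged (A[2] not included)
P[k] for k >= 2: shift by delta = -1
  P[0] = 0 + 0 = 0
  P[1] = -10 + 0 = -10
  P[2] = -6 + -1 = -7
  P[3] = 10 + -1 = 9
  P[4] = 22 + -1 = 21

Answer: [0, -10, -7, 9, 21]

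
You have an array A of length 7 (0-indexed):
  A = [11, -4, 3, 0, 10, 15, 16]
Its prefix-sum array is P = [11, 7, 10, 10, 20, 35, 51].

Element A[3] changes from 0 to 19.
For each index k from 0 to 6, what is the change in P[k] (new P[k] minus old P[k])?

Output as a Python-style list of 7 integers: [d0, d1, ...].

Element change: A[3] 0 -> 19, delta = 19
For k < 3: P[k] unchanged, delta_P[k] = 0
For k >= 3: P[k] shifts by exactly 19
Delta array: [0, 0, 0, 19, 19, 19, 19]

Answer: [0, 0, 0, 19, 19, 19, 19]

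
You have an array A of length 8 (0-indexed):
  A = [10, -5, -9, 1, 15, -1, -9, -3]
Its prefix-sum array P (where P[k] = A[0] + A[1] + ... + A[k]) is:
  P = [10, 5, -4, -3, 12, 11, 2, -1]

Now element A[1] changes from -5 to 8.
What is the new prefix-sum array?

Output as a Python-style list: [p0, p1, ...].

Change: A[1] -5 -> 8, delta = 13
P[k] for k < 1: unchanged (A[1] not included)
P[k] for k >= 1: shift by delta = 13
  P[0] = 10 + 0 = 10
  P[1] = 5 + 13 = 18
  P[2] = -4 + 13 = 9
  P[3] = -3 + 13 = 10
  P[4] = 12 + 13 = 25
  P[5] = 11 + 13 = 24
  P[6] = 2 + 13 = 15
  P[7] = -1 + 13 = 12

Answer: [10, 18, 9, 10, 25, 24, 15, 12]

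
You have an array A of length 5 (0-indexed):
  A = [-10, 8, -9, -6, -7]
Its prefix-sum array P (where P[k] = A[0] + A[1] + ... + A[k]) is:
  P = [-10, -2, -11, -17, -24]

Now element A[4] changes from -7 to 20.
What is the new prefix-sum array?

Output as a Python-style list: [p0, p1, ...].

Change: A[4] -7 -> 20, delta = 27
P[k] for k < 4: unchanged (A[4] not included)
P[k] for k >= 4: shift by delta = 27
  P[0] = -10 + 0 = -10
  P[1] = -2 + 0 = -2
  P[2] = -11 + 0 = -11
  P[3] = -17 + 0 = -17
  P[4] = -24 + 27 = 3

Answer: [-10, -2, -11, -17, 3]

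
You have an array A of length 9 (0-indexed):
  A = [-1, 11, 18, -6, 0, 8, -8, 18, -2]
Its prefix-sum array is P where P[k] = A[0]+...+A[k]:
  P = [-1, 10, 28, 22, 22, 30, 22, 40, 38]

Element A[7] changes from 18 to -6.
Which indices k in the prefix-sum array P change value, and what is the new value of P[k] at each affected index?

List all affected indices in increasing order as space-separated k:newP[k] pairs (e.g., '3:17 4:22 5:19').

Answer: 7:16 8:14

Derivation:
P[k] = A[0] + ... + A[k]
P[k] includes A[7] iff k >= 7
Affected indices: 7, 8, ..., 8; delta = -24
  P[7]: 40 + -24 = 16
  P[8]: 38 + -24 = 14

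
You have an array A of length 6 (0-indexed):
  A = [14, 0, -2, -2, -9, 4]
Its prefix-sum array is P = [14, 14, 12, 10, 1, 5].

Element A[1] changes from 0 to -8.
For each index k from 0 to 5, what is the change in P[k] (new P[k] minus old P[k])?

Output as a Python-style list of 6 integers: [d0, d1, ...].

Answer: [0, -8, -8, -8, -8, -8]

Derivation:
Element change: A[1] 0 -> -8, delta = -8
For k < 1: P[k] unchanged, delta_P[k] = 0
For k >= 1: P[k] shifts by exactly -8
Delta array: [0, -8, -8, -8, -8, -8]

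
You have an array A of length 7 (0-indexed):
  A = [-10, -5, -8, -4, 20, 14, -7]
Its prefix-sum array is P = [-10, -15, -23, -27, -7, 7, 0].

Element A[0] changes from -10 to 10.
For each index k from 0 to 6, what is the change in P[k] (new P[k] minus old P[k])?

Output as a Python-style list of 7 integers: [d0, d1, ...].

Element change: A[0] -10 -> 10, delta = 20
For k < 0: P[k] unchanged, delta_P[k] = 0
For k >= 0: P[k] shifts by exactly 20
Delta array: [20, 20, 20, 20, 20, 20, 20]

Answer: [20, 20, 20, 20, 20, 20, 20]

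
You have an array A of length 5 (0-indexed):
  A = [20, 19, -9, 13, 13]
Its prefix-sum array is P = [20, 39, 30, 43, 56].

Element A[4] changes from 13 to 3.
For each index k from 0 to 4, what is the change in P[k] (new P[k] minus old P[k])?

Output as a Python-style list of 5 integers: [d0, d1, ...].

Element change: A[4] 13 -> 3, delta = -10
For k < 4: P[k] unchanged, delta_P[k] = 0
For k >= 4: P[k] shifts by exactly -10
Delta array: [0, 0, 0, 0, -10]

Answer: [0, 0, 0, 0, -10]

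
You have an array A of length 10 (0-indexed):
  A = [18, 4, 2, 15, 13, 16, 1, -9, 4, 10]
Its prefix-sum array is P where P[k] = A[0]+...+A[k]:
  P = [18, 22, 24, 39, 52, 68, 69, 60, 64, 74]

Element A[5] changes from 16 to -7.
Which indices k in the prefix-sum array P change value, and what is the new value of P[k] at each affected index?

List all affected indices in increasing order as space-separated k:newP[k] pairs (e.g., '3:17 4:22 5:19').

Answer: 5:45 6:46 7:37 8:41 9:51

Derivation:
P[k] = A[0] + ... + A[k]
P[k] includes A[5] iff k >= 5
Affected indices: 5, 6, ..., 9; delta = -23
  P[5]: 68 + -23 = 45
  P[6]: 69 + -23 = 46
  P[7]: 60 + -23 = 37
  P[8]: 64 + -23 = 41
  P[9]: 74 + -23 = 51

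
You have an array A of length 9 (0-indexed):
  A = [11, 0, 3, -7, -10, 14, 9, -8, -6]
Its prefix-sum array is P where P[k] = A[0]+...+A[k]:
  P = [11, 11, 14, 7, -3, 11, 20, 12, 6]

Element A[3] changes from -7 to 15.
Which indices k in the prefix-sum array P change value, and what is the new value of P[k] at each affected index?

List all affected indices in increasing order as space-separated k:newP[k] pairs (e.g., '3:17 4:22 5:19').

P[k] = A[0] + ... + A[k]
P[k] includes A[3] iff k >= 3
Affected indices: 3, 4, ..., 8; delta = 22
  P[3]: 7 + 22 = 29
  P[4]: -3 + 22 = 19
  P[5]: 11 + 22 = 33
  P[6]: 20 + 22 = 42
  P[7]: 12 + 22 = 34
  P[8]: 6 + 22 = 28

Answer: 3:29 4:19 5:33 6:42 7:34 8:28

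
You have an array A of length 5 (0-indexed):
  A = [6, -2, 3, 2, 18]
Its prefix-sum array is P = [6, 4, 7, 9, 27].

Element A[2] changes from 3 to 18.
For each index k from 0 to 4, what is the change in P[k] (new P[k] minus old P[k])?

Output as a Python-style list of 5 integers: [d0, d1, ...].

Element change: A[2] 3 -> 18, delta = 15
For k < 2: P[k] unchanged, delta_P[k] = 0
For k >= 2: P[k] shifts by exactly 15
Delta array: [0, 0, 15, 15, 15]

Answer: [0, 0, 15, 15, 15]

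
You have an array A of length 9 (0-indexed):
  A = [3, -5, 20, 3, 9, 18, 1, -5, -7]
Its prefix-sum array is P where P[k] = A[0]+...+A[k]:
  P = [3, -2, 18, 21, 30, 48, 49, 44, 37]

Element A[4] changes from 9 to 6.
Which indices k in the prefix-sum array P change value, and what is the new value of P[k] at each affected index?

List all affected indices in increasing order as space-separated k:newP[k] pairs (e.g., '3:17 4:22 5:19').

P[k] = A[0] + ... + A[k]
P[k] includes A[4] iff k >= 4
Affected indices: 4, 5, ..., 8; delta = -3
  P[4]: 30 + -3 = 27
  P[5]: 48 + -3 = 45
  P[6]: 49 + -3 = 46
  P[7]: 44 + -3 = 41
  P[8]: 37 + -3 = 34

Answer: 4:27 5:45 6:46 7:41 8:34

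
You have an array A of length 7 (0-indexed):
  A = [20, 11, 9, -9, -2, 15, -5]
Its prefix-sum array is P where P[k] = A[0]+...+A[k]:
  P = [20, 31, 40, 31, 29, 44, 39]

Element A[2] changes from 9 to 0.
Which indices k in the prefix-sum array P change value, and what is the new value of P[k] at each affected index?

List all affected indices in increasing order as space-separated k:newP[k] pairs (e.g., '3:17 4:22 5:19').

Answer: 2:31 3:22 4:20 5:35 6:30

Derivation:
P[k] = A[0] + ... + A[k]
P[k] includes A[2] iff k >= 2
Affected indices: 2, 3, ..., 6; delta = -9
  P[2]: 40 + -9 = 31
  P[3]: 31 + -9 = 22
  P[4]: 29 + -9 = 20
  P[5]: 44 + -9 = 35
  P[6]: 39 + -9 = 30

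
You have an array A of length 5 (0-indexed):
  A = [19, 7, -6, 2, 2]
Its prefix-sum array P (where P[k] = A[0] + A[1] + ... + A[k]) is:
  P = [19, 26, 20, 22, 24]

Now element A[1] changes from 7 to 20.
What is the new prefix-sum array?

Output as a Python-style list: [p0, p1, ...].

Answer: [19, 39, 33, 35, 37]

Derivation:
Change: A[1] 7 -> 20, delta = 13
P[k] for k < 1: unchanged (A[1] not included)
P[k] for k >= 1: shift by delta = 13
  P[0] = 19 + 0 = 19
  P[1] = 26 + 13 = 39
  P[2] = 20 + 13 = 33
  P[3] = 22 + 13 = 35
  P[4] = 24 + 13 = 37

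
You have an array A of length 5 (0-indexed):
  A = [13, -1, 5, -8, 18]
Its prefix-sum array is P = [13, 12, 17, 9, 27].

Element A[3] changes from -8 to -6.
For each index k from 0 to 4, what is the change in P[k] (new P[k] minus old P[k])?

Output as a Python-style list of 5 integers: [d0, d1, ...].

Answer: [0, 0, 0, 2, 2]

Derivation:
Element change: A[3] -8 -> -6, delta = 2
For k < 3: P[k] unchanged, delta_P[k] = 0
For k >= 3: P[k] shifts by exactly 2
Delta array: [0, 0, 0, 2, 2]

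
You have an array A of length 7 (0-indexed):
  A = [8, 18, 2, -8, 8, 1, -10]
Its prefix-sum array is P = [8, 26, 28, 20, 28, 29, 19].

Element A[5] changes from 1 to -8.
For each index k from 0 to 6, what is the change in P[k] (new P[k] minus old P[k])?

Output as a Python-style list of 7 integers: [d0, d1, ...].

Answer: [0, 0, 0, 0, 0, -9, -9]

Derivation:
Element change: A[5] 1 -> -8, delta = -9
For k < 5: P[k] unchanged, delta_P[k] = 0
For k >= 5: P[k] shifts by exactly -9
Delta array: [0, 0, 0, 0, 0, -9, -9]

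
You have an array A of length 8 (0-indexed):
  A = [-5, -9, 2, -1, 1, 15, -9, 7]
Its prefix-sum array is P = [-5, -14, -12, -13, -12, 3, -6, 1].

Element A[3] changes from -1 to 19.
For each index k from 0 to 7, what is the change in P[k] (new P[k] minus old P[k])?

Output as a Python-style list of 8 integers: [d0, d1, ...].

Answer: [0, 0, 0, 20, 20, 20, 20, 20]

Derivation:
Element change: A[3] -1 -> 19, delta = 20
For k < 3: P[k] unchanged, delta_P[k] = 0
For k >= 3: P[k] shifts by exactly 20
Delta array: [0, 0, 0, 20, 20, 20, 20, 20]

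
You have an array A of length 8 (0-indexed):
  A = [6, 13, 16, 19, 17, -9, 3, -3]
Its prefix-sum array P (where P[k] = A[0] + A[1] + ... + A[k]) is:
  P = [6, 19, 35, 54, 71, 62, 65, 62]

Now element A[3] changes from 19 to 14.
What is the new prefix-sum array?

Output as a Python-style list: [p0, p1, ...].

Answer: [6, 19, 35, 49, 66, 57, 60, 57]

Derivation:
Change: A[3] 19 -> 14, delta = -5
P[k] for k < 3: unchanged (A[3] not included)
P[k] for k >= 3: shift by delta = -5
  P[0] = 6 + 0 = 6
  P[1] = 19 + 0 = 19
  P[2] = 35 + 0 = 35
  P[3] = 54 + -5 = 49
  P[4] = 71 + -5 = 66
  P[5] = 62 + -5 = 57
  P[6] = 65 + -5 = 60
  P[7] = 62 + -5 = 57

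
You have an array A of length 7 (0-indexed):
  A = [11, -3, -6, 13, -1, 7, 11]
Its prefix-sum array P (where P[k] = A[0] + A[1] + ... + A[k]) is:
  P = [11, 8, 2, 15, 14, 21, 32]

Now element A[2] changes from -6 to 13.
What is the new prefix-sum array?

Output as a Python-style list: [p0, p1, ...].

Answer: [11, 8, 21, 34, 33, 40, 51]

Derivation:
Change: A[2] -6 -> 13, delta = 19
P[k] for k < 2: unchanged (A[2] not included)
P[k] for k >= 2: shift by delta = 19
  P[0] = 11 + 0 = 11
  P[1] = 8 + 0 = 8
  P[2] = 2 + 19 = 21
  P[3] = 15 + 19 = 34
  P[4] = 14 + 19 = 33
  P[5] = 21 + 19 = 40
  P[6] = 32 + 19 = 51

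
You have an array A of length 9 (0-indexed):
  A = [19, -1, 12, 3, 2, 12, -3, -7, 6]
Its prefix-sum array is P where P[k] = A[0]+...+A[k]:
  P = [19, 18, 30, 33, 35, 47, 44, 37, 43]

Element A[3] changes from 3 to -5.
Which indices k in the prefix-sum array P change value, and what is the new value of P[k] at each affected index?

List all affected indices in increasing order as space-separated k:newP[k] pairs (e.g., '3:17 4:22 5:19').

Answer: 3:25 4:27 5:39 6:36 7:29 8:35

Derivation:
P[k] = A[0] + ... + A[k]
P[k] includes A[3] iff k >= 3
Affected indices: 3, 4, ..., 8; delta = -8
  P[3]: 33 + -8 = 25
  P[4]: 35 + -8 = 27
  P[5]: 47 + -8 = 39
  P[6]: 44 + -8 = 36
  P[7]: 37 + -8 = 29
  P[8]: 43 + -8 = 35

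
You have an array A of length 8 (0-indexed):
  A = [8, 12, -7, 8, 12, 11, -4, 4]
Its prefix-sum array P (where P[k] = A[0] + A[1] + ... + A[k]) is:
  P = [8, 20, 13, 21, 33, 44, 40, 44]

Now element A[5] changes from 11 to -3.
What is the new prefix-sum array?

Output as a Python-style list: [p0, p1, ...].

Change: A[5] 11 -> -3, delta = -14
P[k] for k < 5: unchanged (A[5] not included)
P[k] for k >= 5: shift by delta = -14
  P[0] = 8 + 0 = 8
  P[1] = 20 + 0 = 20
  P[2] = 13 + 0 = 13
  P[3] = 21 + 0 = 21
  P[4] = 33 + 0 = 33
  P[5] = 44 + -14 = 30
  P[6] = 40 + -14 = 26
  P[7] = 44 + -14 = 30

Answer: [8, 20, 13, 21, 33, 30, 26, 30]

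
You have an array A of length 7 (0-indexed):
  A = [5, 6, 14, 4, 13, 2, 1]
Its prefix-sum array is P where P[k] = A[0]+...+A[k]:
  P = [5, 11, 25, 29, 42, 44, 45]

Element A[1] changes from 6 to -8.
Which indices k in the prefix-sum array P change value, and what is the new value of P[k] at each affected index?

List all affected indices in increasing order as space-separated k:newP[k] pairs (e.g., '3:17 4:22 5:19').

P[k] = A[0] + ... + A[k]
P[k] includes A[1] iff k >= 1
Affected indices: 1, 2, ..., 6; delta = -14
  P[1]: 11 + -14 = -3
  P[2]: 25 + -14 = 11
  P[3]: 29 + -14 = 15
  P[4]: 42 + -14 = 28
  P[5]: 44 + -14 = 30
  P[6]: 45 + -14 = 31

Answer: 1:-3 2:11 3:15 4:28 5:30 6:31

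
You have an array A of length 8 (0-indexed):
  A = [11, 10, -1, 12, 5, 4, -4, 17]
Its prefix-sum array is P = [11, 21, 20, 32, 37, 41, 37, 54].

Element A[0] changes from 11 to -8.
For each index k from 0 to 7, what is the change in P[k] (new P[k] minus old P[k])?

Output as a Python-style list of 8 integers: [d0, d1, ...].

Element change: A[0] 11 -> -8, delta = -19
For k < 0: P[k] unchanged, delta_P[k] = 0
For k >= 0: P[k] shifts by exactly -19
Delta array: [-19, -19, -19, -19, -19, -19, -19, -19]

Answer: [-19, -19, -19, -19, -19, -19, -19, -19]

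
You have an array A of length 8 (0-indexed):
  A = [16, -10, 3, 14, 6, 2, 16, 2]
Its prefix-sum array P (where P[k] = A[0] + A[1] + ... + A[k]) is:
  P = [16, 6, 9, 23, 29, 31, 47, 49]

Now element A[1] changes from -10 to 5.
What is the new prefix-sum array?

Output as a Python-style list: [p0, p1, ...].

Change: A[1] -10 -> 5, delta = 15
P[k] for k < 1: unchanged (A[1] not included)
P[k] for k >= 1: shift by delta = 15
  P[0] = 16 + 0 = 16
  P[1] = 6 + 15 = 21
  P[2] = 9 + 15 = 24
  P[3] = 23 + 15 = 38
  P[4] = 29 + 15 = 44
  P[5] = 31 + 15 = 46
  P[6] = 47 + 15 = 62
  P[7] = 49 + 15 = 64

Answer: [16, 21, 24, 38, 44, 46, 62, 64]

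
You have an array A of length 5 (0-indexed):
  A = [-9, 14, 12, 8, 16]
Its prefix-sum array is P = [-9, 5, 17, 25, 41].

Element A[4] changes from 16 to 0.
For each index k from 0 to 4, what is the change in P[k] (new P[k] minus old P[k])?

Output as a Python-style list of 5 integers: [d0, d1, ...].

Element change: A[4] 16 -> 0, delta = -16
For k < 4: P[k] unchanged, delta_P[k] = 0
For k >= 4: P[k] shifts by exactly -16
Delta array: [0, 0, 0, 0, -16]

Answer: [0, 0, 0, 0, -16]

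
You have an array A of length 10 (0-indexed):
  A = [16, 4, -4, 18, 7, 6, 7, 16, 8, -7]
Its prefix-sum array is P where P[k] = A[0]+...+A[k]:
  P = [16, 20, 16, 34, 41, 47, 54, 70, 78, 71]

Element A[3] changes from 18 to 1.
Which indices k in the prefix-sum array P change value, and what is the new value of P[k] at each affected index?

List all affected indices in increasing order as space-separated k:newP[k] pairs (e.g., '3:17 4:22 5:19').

Answer: 3:17 4:24 5:30 6:37 7:53 8:61 9:54

Derivation:
P[k] = A[0] + ... + A[k]
P[k] includes A[3] iff k >= 3
Affected indices: 3, 4, ..., 9; delta = -17
  P[3]: 34 + -17 = 17
  P[4]: 41 + -17 = 24
  P[5]: 47 + -17 = 30
  P[6]: 54 + -17 = 37
  P[7]: 70 + -17 = 53
  P[8]: 78 + -17 = 61
  P[9]: 71 + -17 = 54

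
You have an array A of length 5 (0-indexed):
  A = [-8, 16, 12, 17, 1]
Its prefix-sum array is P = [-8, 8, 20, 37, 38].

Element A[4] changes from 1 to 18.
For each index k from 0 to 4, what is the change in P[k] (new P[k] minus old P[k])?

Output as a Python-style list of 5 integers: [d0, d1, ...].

Element change: A[4] 1 -> 18, delta = 17
For k < 4: P[k] unchanged, delta_P[k] = 0
For k >= 4: P[k] shifts by exactly 17
Delta array: [0, 0, 0, 0, 17]

Answer: [0, 0, 0, 0, 17]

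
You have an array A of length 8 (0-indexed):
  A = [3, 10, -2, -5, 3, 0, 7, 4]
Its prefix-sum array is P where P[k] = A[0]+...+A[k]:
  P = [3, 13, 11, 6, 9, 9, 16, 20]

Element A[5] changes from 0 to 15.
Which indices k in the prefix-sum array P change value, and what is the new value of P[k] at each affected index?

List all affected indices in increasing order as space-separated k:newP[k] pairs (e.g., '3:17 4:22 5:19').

P[k] = A[0] + ... + A[k]
P[k] includes A[5] iff k >= 5
Affected indices: 5, 6, ..., 7; delta = 15
  P[5]: 9 + 15 = 24
  P[6]: 16 + 15 = 31
  P[7]: 20 + 15 = 35

Answer: 5:24 6:31 7:35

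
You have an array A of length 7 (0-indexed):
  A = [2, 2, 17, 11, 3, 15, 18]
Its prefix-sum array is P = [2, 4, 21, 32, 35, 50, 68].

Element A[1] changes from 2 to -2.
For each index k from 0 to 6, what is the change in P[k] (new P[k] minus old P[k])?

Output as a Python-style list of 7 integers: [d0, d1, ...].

Answer: [0, -4, -4, -4, -4, -4, -4]

Derivation:
Element change: A[1] 2 -> -2, delta = -4
For k < 1: P[k] unchanged, delta_P[k] = 0
For k >= 1: P[k] shifts by exactly -4
Delta array: [0, -4, -4, -4, -4, -4, -4]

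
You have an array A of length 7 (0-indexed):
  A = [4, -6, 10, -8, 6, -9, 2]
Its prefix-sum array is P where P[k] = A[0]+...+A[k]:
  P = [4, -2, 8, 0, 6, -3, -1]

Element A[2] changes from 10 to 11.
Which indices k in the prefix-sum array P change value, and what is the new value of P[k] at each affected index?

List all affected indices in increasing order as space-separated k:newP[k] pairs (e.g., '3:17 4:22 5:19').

Answer: 2:9 3:1 4:7 5:-2 6:0

Derivation:
P[k] = A[0] + ... + A[k]
P[k] includes A[2] iff k >= 2
Affected indices: 2, 3, ..., 6; delta = 1
  P[2]: 8 + 1 = 9
  P[3]: 0 + 1 = 1
  P[4]: 6 + 1 = 7
  P[5]: -3 + 1 = -2
  P[6]: -1 + 1 = 0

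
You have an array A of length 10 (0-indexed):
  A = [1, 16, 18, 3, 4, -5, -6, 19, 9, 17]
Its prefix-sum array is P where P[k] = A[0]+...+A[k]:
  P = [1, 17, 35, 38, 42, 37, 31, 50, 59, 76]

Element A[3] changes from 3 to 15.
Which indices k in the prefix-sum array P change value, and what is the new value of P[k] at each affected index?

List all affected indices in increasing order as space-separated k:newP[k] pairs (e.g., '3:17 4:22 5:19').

Answer: 3:50 4:54 5:49 6:43 7:62 8:71 9:88

Derivation:
P[k] = A[0] + ... + A[k]
P[k] includes A[3] iff k >= 3
Affected indices: 3, 4, ..., 9; delta = 12
  P[3]: 38 + 12 = 50
  P[4]: 42 + 12 = 54
  P[5]: 37 + 12 = 49
  P[6]: 31 + 12 = 43
  P[7]: 50 + 12 = 62
  P[8]: 59 + 12 = 71
  P[9]: 76 + 12 = 88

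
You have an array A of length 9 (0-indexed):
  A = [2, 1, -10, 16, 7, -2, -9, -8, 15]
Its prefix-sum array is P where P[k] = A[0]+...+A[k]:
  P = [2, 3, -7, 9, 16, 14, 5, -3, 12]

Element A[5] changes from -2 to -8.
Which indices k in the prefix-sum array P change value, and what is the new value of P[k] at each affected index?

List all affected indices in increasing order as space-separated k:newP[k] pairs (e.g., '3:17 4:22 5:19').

P[k] = A[0] + ... + A[k]
P[k] includes A[5] iff k >= 5
Affected indices: 5, 6, ..., 8; delta = -6
  P[5]: 14 + -6 = 8
  P[6]: 5 + -6 = -1
  P[7]: -3 + -6 = -9
  P[8]: 12 + -6 = 6

Answer: 5:8 6:-1 7:-9 8:6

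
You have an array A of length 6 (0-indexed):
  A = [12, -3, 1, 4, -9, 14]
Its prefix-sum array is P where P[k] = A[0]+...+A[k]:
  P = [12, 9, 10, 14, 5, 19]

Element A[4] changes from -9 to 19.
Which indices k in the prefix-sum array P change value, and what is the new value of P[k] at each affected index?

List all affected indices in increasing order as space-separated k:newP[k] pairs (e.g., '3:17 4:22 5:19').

Answer: 4:33 5:47

Derivation:
P[k] = A[0] + ... + A[k]
P[k] includes A[4] iff k >= 4
Affected indices: 4, 5, ..., 5; delta = 28
  P[4]: 5 + 28 = 33
  P[5]: 19 + 28 = 47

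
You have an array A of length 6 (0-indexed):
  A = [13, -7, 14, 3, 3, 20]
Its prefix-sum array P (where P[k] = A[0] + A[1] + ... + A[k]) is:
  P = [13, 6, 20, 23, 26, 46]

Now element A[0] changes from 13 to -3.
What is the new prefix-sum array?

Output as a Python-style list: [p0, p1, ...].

Change: A[0] 13 -> -3, delta = -16
P[k] for k < 0: unchanged (A[0] not included)
P[k] for k >= 0: shift by delta = -16
  P[0] = 13 + -16 = -3
  P[1] = 6 + -16 = -10
  P[2] = 20 + -16 = 4
  P[3] = 23 + -16 = 7
  P[4] = 26 + -16 = 10
  P[5] = 46 + -16 = 30

Answer: [-3, -10, 4, 7, 10, 30]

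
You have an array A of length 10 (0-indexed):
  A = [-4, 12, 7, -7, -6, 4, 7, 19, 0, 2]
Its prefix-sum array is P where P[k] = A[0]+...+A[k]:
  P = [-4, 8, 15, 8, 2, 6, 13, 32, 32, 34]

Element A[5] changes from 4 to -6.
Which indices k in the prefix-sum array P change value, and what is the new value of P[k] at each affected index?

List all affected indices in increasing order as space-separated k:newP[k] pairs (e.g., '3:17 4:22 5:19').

Answer: 5:-4 6:3 7:22 8:22 9:24

Derivation:
P[k] = A[0] + ... + A[k]
P[k] includes A[5] iff k >= 5
Affected indices: 5, 6, ..., 9; delta = -10
  P[5]: 6 + -10 = -4
  P[6]: 13 + -10 = 3
  P[7]: 32 + -10 = 22
  P[8]: 32 + -10 = 22
  P[9]: 34 + -10 = 24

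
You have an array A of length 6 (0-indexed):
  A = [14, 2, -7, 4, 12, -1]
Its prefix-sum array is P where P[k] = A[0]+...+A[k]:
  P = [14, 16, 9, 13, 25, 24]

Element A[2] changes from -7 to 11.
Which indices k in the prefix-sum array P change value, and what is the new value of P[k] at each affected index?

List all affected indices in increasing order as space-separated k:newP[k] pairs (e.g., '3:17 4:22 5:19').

Answer: 2:27 3:31 4:43 5:42

Derivation:
P[k] = A[0] + ... + A[k]
P[k] includes A[2] iff k >= 2
Affected indices: 2, 3, ..., 5; delta = 18
  P[2]: 9 + 18 = 27
  P[3]: 13 + 18 = 31
  P[4]: 25 + 18 = 43
  P[5]: 24 + 18 = 42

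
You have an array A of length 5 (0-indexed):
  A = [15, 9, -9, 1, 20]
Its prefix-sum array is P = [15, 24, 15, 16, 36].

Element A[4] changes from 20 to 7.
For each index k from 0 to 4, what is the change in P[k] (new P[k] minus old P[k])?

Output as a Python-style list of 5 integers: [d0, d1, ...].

Answer: [0, 0, 0, 0, -13]

Derivation:
Element change: A[4] 20 -> 7, delta = -13
For k < 4: P[k] unchanged, delta_P[k] = 0
For k >= 4: P[k] shifts by exactly -13
Delta array: [0, 0, 0, 0, -13]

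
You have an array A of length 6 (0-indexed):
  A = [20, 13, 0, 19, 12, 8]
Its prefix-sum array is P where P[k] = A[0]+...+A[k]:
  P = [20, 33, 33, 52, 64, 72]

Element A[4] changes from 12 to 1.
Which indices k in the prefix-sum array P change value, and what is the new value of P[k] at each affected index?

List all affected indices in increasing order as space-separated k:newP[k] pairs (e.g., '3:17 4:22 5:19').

Answer: 4:53 5:61

Derivation:
P[k] = A[0] + ... + A[k]
P[k] includes A[4] iff k >= 4
Affected indices: 4, 5, ..., 5; delta = -11
  P[4]: 64 + -11 = 53
  P[5]: 72 + -11 = 61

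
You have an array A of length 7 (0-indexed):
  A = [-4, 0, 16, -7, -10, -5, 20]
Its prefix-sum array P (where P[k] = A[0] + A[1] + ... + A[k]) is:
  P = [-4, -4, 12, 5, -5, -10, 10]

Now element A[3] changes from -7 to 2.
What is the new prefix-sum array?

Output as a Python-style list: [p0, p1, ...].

Answer: [-4, -4, 12, 14, 4, -1, 19]

Derivation:
Change: A[3] -7 -> 2, delta = 9
P[k] for k < 3: unchanged (A[3] not included)
P[k] for k >= 3: shift by delta = 9
  P[0] = -4 + 0 = -4
  P[1] = -4 + 0 = -4
  P[2] = 12 + 0 = 12
  P[3] = 5 + 9 = 14
  P[4] = -5 + 9 = 4
  P[5] = -10 + 9 = -1
  P[6] = 10 + 9 = 19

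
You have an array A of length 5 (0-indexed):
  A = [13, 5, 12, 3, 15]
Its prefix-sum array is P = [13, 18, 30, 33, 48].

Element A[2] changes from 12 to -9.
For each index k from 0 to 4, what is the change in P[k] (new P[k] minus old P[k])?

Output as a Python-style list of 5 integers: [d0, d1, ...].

Answer: [0, 0, -21, -21, -21]

Derivation:
Element change: A[2] 12 -> -9, delta = -21
For k < 2: P[k] unchanged, delta_P[k] = 0
For k >= 2: P[k] shifts by exactly -21
Delta array: [0, 0, -21, -21, -21]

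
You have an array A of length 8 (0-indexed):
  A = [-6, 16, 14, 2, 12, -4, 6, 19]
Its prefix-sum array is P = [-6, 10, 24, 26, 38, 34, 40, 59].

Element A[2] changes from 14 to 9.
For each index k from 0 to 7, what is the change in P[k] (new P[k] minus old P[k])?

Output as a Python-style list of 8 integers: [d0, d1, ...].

Answer: [0, 0, -5, -5, -5, -5, -5, -5]

Derivation:
Element change: A[2] 14 -> 9, delta = -5
For k < 2: P[k] unchanged, delta_P[k] = 0
For k >= 2: P[k] shifts by exactly -5
Delta array: [0, 0, -5, -5, -5, -5, -5, -5]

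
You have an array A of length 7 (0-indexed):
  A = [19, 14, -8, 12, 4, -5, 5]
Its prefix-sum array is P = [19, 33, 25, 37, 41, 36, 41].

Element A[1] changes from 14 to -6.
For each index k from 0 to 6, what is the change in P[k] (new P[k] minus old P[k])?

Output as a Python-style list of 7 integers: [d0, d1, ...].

Answer: [0, -20, -20, -20, -20, -20, -20]

Derivation:
Element change: A[1] 14 -> -6, delta = -20
For k < 1: P[k] unchanged, delta_P[k] = 0
For k >= 1: P[k] shifts by exactly -20
Delta array: [0, -20, -20, -20, -20, -20, -20]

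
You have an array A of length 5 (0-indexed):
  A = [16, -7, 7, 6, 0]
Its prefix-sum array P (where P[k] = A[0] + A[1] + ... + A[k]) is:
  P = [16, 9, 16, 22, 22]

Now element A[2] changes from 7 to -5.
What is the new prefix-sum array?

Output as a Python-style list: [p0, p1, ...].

Answer: [16, 9, 4, 10, 10]

Derivation:
Change: A[2] 7 -> -5, delta = -12
P[k] for k < 2: unchanged (A[2] not included)
P[k] for k >= 2: shift by delta = -12
  P[0] = 16 + 0 = 16
  P[1] = 9 + 0 = 9
  P[2] = 16 + -12 = 4
  P[3] = 22 + -12 = 10
  P[4] = 22 + -12 = 10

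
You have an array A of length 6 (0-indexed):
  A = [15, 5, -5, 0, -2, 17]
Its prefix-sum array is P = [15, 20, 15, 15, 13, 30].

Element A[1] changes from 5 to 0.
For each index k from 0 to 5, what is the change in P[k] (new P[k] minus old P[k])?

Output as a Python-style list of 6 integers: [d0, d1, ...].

Element change: A[1] 5 -> 0, delta = -5
For k < 1: P[k] unchanged, delta_P[k] = 0
For k >= 1: P[k] shifts by exactly -5
Delta array: [0, -5, -5, -5, -5, -5]

Answer: [0, -5, -5, -5, -5, -5]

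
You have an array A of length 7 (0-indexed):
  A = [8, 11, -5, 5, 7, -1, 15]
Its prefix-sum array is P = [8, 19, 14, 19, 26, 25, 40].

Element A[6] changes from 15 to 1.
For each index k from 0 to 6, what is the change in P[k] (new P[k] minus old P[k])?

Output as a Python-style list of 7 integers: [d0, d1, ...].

Answer: [0, 0, 0, 0, 0, 0, -14]

Derivation:
Element change: A[6] 15 -> 1, delta = -14
For k < 6: P[k] unchanged, delta_P[k] = 0
For k >= 6: P[k] shifts by exactly -14
Delta array: [0, 0, 0, 0, 0, 0, -14]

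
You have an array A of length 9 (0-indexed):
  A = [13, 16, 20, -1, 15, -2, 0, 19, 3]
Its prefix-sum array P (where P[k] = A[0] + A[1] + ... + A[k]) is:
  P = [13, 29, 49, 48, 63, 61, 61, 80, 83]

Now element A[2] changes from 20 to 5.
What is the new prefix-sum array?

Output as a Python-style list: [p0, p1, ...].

Answer: [13, 29, 34, 33, 48, 46, 46, 65, 68]

Derivation:
Change: A[2] 20 -> 5, delta = -15
P[k] for k < 2: unchanged (A[2] not included)
P[k] for k >= 2: shift by delta = -15
  P[0] = 13 + 0 = 13
  P[1] = 29 + 0 = 29
  P[2] = 49 + -15 = 34
  P[3] = 48 + -15 = 33
  P[4] = 63 + -15 = 48
  P[5] = 61 + -15 = 46
  P[6] = 61 + -15 = 46
  P[7] = 80 + -15 = 65
  P[8] = 83 + -15 = 68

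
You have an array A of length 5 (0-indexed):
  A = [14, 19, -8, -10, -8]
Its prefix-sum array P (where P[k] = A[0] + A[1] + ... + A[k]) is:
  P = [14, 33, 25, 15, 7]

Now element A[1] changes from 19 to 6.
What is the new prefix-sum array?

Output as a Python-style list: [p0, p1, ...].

Answer: [14, 20, 12, 2, -6]

Derivation:
Change: A[1] 19 -> 6, delta = -13
P[k] for k < 1: unchanged (A[1] not included)
P[k] for k >= 1: shift by delta = -13
  P[0] = 14 + 0 = 14
  P[1] = 33 + -13 = 20
  P[2] = 25 + -13 = 12
  P[3] = 15 + -13 = 2
  P[4] = 7 + -13 = -6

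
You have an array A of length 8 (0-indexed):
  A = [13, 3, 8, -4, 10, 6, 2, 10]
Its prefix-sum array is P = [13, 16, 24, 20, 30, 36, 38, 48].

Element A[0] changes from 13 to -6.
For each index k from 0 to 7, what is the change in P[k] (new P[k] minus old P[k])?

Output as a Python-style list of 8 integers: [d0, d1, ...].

Answer: [-19, -19, -19, -19, -19, -19, -19, -19]

Derivation:
Element change: A[0] 13 -> -6, delta = -19
For k < 0: P[k] unchanged, delta_P[k] = 0
For k >= 0: P[k] shifts by exactly -19
Delta array: [-19, -19, -19, -19, -19, -19, -19, -19]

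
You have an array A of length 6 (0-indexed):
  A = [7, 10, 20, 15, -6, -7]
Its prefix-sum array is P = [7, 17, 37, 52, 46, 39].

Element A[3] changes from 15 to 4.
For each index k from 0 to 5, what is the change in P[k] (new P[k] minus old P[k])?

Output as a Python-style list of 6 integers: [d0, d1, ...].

Answer: [0, 0, 0, -11, -11, -11]

Derivation:
Element change: A[3] 15 -> 4, delta = -11
For k < 3: P[k] unchanged, delta_P[k] = 0
For k >= 3: P[k] shifts by exactly -11
Delta array: [0, 0, 0, -11, -11, -11]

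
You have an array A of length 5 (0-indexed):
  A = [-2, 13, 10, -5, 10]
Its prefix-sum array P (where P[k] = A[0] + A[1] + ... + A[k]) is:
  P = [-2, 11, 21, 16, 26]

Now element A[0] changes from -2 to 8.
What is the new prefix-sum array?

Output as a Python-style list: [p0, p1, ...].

Change: A[0] -2 -> 8, delta = 10
P[k] for k < 0: unchanged (A[0] not included)
P[k] for k >= 0: shift by delta = 10
  P[0] = -2 + 10 = 8
  P[1] = 11 + 10 = 21
  P[2] = 21 + 10 = 31
  P[3] = 16 + 10 = 26
  P[4] = 26 + 10 = 36

Answer: [8, 21, 31, 26, 36]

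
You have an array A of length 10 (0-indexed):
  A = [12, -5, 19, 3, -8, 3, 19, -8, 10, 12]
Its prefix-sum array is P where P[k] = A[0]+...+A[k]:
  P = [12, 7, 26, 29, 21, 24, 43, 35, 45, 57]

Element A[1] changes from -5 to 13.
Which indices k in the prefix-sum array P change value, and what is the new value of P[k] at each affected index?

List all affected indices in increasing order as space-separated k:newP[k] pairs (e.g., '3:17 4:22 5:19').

P[k] = A[0] + ... + A[k]
P[k] includes A[1] iff k >= 1
Affected indices: 1, 2, ..., 9; delta = 18
  P[1]: 7 + 18 = 25
  P[2]: 26 + 18 = 44
  P[3]: 29 + 18 = 47
  P[4]: 21 + 18 = 39
  P[5]: 24 + 18 = 42
  P[6]: 43 + 18 = 61
  P[7]: 35 + 18 = 53
  P[8]: 45 + 18 = 63
  P[9]: 57 + 18 = 75

Answer: 1:25 2:44 3:47 4:39 5:42 6:61 7:53 8:63 9:75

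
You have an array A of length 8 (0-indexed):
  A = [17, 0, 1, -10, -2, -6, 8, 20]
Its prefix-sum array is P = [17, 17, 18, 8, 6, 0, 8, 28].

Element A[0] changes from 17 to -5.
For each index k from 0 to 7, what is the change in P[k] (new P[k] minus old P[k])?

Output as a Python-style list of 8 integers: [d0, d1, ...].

Element change: A[0] 17 -> -5, delta = -22
For k < 0: P[k] unchanged, delta_P[k] = 0
For k >= 0: P[k] shifts by exactly -22
Delta array: [-22, -22, -22, -22, -22, -22, -22, -22]

Answer: [-22, -22, -22, -22, -22, -22, -22, -22]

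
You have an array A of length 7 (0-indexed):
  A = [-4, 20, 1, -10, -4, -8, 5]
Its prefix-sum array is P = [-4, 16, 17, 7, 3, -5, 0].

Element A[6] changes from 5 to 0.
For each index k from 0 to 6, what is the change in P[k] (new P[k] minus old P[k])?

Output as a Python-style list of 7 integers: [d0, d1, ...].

Answer: [0, 0, 0, 0, 0, 0, -5]

Derivation:
Element change: A[6] 5 -> 0, delta = -5
For k < 6: P[k] unchanged, delta_P[k] = 0
For k >= 6: P[k] shifts by exactly -5
Delta array: [0, 0, 0, 0, 0, 0, -5]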